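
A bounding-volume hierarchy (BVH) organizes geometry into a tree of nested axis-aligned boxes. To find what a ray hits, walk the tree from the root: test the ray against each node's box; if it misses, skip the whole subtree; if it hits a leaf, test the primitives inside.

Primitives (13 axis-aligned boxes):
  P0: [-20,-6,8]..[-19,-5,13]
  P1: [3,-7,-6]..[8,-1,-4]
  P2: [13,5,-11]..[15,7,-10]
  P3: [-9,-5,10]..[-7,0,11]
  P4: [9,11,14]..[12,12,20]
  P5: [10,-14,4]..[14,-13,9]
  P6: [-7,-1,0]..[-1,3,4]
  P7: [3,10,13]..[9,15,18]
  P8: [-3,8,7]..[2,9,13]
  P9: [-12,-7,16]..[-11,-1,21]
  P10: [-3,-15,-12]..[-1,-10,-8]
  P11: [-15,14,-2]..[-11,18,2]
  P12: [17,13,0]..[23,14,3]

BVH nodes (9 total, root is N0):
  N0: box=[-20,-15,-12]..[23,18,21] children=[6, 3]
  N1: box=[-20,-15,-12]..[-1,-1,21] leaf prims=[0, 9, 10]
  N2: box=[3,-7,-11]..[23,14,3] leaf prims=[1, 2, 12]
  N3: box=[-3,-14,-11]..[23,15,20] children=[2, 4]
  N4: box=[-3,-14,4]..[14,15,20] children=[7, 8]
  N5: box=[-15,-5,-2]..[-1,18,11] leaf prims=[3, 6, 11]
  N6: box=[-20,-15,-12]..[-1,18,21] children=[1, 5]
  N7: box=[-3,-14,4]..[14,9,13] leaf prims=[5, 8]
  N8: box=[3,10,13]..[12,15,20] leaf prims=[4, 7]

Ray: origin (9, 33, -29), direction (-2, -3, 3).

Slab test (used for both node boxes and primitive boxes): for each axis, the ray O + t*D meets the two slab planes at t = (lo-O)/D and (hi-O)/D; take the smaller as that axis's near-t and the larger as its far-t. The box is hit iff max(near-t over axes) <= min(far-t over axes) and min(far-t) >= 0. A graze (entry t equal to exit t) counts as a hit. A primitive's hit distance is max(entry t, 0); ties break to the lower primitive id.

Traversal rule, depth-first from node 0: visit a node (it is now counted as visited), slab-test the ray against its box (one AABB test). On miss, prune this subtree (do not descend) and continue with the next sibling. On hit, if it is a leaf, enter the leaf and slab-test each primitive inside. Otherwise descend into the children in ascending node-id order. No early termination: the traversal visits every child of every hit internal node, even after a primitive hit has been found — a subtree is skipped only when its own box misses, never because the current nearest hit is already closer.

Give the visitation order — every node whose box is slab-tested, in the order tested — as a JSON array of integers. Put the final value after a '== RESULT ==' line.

Traverse from the root:
N0 x:[-7,29/2] y:[5,16] z:[17/3,50/3] -> hit [17/3,29/2], descend [3, 6]
  N3 x:[-7,6] y:[6,47/3] z:[6,49/3] -> hit [6,6], descend [2, 4]
    N2 x:[-7,3] y:[19/3,40/3] z:[6,32/3] -> miss, prune
    N4 x:[-5/2,6] y:[6,47/3] z:[11,49/3] -> miss, prune
  N6 x:[5,29/2] y:[5,16] z:[17/3,50/3] -> hit [17/3,29/2], descend [1, 5]
    N1 x:[5,29/2] y:[34/3,16] z:[17/3,50/3] -> hit [34/3,29/2] leaf, test {P0(miss), P9(miss), P10(miss)}
    N5 x:[5,12] y:[5,38/3] z:[9,40/3] -> hit [9,12] leaf, test {P3(miss), P6(miss), P11(miss)}

Summary -> nodes [0, 3, 2, 4, 6, 1, 5]; box-tests=7; leaf-entries=2; first=miss

== RESULT ==
[0, 3, 2, 4, 6, 1, 5]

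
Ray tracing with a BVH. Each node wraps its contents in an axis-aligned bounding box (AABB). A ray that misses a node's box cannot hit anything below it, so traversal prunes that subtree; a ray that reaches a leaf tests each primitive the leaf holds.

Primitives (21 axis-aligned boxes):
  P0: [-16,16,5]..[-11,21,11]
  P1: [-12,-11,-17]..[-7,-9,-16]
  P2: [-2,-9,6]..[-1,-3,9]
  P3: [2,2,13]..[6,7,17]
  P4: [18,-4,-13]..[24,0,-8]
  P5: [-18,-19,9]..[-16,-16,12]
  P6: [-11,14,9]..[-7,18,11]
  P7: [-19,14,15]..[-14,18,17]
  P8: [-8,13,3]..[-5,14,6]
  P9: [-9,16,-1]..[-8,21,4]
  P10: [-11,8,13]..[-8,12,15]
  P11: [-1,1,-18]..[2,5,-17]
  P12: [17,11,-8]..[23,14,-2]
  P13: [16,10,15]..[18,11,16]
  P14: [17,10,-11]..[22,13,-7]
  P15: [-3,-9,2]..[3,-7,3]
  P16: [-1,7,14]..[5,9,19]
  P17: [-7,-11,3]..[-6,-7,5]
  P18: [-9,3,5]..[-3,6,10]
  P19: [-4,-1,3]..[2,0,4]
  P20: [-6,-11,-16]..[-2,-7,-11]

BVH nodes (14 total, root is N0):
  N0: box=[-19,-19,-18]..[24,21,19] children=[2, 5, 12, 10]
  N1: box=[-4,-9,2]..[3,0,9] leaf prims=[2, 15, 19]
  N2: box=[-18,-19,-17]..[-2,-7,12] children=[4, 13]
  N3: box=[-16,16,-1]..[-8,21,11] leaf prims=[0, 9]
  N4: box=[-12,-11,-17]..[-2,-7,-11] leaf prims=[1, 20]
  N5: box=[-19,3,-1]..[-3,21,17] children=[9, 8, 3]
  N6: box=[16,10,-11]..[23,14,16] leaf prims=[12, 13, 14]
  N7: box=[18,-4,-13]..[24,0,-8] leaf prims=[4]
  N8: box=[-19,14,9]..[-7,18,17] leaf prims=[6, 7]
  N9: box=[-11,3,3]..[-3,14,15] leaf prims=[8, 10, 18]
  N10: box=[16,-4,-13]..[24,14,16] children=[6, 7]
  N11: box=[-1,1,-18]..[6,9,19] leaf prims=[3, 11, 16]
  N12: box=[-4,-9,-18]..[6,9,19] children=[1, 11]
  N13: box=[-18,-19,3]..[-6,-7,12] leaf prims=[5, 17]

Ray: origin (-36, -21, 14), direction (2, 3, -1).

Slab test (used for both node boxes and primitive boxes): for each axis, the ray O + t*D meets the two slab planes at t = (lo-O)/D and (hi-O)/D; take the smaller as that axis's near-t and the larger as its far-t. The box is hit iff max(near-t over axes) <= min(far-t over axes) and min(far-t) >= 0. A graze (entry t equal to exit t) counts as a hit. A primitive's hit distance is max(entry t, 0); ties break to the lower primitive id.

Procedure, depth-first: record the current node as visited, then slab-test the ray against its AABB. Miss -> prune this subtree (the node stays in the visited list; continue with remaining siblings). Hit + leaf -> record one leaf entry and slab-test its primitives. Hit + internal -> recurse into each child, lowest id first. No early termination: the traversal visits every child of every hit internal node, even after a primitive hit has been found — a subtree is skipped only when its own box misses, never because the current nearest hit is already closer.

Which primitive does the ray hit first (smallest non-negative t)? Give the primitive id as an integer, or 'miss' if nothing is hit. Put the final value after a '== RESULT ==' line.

Traverse from the root:
N0 x:[17/2,30] y:[2/3,14] z:[-5,32] -> hit [17/2,14], descend [2, 5, 10, 12]
  N2 x:[9,17] y:[2/3,14/3] z:[2,31] -> miss, prune
  N5 x:[17/2,33/2] y:[8,14] z:[-3,15] -> hit [17/2,14], descend [3, 8, 9]
    N3 x:[10,14] y:[37/3,14] z:[3,15] -> hit [37/3,14] leaf, test {P0(miss), P9@t=27/2}
    N8 x:[17/2,29/2] y:[35/3,13] z:[-3,5] -> miss, prune
    N9 x:[25/2,33/2] y:[8,35/3] z:[-1,11] -> miss, prune
  N10 x:[26,30] y:[17/3,35/3] z:[-2,27] -> miss, prune
  N12 x:[16,21] y:[4,10] z:[-5,32] -> miss, prune

Summary -> nodes [0, 2, 5, 3, 8, 9, 10, 12]; box-tests=8; leaf-entries=1; first=P9

== RESULT ==
9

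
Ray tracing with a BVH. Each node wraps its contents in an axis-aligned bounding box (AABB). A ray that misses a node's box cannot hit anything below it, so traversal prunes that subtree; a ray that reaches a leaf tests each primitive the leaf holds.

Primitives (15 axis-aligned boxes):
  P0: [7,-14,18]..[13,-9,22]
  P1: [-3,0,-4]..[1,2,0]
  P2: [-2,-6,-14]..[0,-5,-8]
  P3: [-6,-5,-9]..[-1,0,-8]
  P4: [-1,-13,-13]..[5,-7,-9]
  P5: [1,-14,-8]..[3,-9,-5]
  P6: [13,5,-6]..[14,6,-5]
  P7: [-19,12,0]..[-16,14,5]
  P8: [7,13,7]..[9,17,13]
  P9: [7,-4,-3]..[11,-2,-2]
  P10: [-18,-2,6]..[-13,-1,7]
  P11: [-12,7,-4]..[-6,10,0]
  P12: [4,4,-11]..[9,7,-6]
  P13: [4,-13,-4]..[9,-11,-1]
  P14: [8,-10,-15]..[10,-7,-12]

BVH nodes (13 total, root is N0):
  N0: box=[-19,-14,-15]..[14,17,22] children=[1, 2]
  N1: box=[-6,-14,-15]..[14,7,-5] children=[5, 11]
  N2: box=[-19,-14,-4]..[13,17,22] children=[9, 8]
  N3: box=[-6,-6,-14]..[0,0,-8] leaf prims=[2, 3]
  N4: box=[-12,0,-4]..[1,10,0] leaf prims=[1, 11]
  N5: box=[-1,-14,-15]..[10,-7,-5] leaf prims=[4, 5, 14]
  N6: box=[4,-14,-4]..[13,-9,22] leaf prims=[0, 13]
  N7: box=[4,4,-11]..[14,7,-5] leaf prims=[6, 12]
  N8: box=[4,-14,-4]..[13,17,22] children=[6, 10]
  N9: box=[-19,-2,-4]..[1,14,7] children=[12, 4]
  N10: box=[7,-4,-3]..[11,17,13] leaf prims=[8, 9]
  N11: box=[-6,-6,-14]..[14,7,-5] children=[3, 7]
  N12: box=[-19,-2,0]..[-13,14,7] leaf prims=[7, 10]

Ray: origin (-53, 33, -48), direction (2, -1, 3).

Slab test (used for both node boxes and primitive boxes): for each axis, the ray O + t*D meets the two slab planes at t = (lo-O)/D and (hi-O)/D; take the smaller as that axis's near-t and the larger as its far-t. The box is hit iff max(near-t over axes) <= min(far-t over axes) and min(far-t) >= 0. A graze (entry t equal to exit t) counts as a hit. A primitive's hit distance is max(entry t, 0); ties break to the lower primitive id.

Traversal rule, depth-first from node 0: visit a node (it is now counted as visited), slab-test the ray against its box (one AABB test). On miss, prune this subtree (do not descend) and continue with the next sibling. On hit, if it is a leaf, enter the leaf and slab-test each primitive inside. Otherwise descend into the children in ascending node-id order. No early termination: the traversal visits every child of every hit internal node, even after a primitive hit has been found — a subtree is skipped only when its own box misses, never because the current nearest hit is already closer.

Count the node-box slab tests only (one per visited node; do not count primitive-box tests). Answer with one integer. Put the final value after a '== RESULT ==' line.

Walk:
N0 x:[17,67/2] y:[16,47] z:[11,70/3] -> hit [17,70/3], descend [1, 2]
  N1 x:[47/2,67/2] y:[26,47] z:[11,43/3] -> miss, prune
  N2 x:[17,33] y:[16,47] z:[44/3,70/3] -> hit [17,70/3], descend [8, 9]
    N8 x:[57/2,33] y:[16,47] z:[44/3,70/3] -> miss, prune
    N9 x:[17,27] y:[19,35] z:[44/3,55/3] -> miss, prune

Summary -> nodes [0, 1, 2, 8, 9]; box-tests=5; leaf-entries=0; first=miss

== RESULT ==
5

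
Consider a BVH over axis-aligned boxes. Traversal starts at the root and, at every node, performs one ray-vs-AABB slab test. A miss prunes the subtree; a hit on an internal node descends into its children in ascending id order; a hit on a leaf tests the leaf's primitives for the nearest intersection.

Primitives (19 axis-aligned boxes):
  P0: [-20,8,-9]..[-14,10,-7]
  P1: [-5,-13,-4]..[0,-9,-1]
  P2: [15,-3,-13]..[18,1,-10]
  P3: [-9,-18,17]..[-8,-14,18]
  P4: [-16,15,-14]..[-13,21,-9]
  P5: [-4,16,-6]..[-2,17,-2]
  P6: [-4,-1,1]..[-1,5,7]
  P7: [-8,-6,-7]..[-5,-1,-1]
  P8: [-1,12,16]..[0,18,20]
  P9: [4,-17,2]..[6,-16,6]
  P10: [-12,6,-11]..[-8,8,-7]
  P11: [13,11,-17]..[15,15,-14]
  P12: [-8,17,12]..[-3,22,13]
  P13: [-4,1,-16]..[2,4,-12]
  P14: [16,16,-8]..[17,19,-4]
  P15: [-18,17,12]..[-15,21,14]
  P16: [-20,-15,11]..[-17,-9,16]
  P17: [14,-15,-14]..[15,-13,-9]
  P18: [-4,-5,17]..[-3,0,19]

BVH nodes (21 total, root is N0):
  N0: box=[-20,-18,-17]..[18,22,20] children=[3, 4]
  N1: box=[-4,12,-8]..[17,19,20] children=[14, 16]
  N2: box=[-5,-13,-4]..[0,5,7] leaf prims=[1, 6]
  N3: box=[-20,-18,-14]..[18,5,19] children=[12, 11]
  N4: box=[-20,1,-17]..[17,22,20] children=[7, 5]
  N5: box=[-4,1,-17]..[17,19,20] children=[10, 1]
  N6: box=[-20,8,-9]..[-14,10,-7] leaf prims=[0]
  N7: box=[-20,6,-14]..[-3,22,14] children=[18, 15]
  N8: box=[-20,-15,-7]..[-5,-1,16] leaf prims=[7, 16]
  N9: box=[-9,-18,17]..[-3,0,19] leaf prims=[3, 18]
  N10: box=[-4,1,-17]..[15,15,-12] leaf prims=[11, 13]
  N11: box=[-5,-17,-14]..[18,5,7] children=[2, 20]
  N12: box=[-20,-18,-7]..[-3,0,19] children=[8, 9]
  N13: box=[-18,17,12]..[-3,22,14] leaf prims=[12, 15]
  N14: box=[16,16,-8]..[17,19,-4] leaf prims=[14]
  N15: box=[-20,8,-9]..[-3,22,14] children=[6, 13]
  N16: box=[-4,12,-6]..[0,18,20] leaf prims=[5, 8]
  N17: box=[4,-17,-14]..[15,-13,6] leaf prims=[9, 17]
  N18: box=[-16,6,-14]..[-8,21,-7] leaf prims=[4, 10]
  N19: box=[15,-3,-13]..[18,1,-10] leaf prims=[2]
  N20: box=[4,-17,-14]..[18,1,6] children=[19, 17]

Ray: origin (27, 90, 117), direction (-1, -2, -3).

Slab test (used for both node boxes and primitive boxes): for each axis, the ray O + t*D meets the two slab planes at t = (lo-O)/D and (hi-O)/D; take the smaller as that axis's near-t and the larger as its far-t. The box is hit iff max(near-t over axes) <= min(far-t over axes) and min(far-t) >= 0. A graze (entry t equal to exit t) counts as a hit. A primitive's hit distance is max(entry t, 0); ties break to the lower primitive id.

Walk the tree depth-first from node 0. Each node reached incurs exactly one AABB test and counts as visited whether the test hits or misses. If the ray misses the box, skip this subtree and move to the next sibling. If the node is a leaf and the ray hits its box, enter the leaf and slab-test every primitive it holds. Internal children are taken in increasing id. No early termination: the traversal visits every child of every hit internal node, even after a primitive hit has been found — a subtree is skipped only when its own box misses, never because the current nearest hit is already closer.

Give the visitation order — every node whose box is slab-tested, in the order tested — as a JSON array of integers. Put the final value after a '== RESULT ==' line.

Trace the traversal:
N0 x:[9,47] y:[34,54] z:[97/3,134/3] -> hit [34,134/3], descend [3, 4]
  N3 x:[9,47] y:[85/2,54] z:[98/3,131/3] -> hit [85/2,131/3], descend [11, 12]
    N11 x:[9,32] y:[85/2,107/2] z:[110/3,131/3] -> miss, prune
    N12 x:[30,47] y:[45,54] z:[98/3,124/3] -> miss, prune
  N4 x:[10,47] y:[34,89/2] z:[97/3,134/3] -> hit [34,89/2], descend [5, 7]
    N5 x:[10,31] y:[71/2,89/2] z:[97/3,134/3] -> miss, prune
    N7 x:[30,47] y:[34,42] z:[103/3,131/3] -> hit [103/3,42], descend [15, 18]
      N15 x:[30,47] y:[34,41] z:[103/3,42] -> hit [103/3,41], descend [6, 13]
        N6 x:[41,47] y:[40,41] z:[124/3,42] -> miss, prune
        N13 x:[30,45] y:[34,73/2] z:[103/3,35] -> hit [103/3,35] leaf, test {P12@t=104/3, P15(miss)}
      N18 x:[35,43] y:[69/2,42] z:[124/3,131/3] -> hit [124/3,42] leaf, test {P4(miss), P10(miss)}

Visited [0, 3, 11, 12, 4, 5, 7, 15, 6, 13, 18]. Tests: 11 box, 2 leaf. Nearest: P12.

== RESULT ==
[0, 3, 11, 12, 4, 5, 7, 15, 6, 13, 18]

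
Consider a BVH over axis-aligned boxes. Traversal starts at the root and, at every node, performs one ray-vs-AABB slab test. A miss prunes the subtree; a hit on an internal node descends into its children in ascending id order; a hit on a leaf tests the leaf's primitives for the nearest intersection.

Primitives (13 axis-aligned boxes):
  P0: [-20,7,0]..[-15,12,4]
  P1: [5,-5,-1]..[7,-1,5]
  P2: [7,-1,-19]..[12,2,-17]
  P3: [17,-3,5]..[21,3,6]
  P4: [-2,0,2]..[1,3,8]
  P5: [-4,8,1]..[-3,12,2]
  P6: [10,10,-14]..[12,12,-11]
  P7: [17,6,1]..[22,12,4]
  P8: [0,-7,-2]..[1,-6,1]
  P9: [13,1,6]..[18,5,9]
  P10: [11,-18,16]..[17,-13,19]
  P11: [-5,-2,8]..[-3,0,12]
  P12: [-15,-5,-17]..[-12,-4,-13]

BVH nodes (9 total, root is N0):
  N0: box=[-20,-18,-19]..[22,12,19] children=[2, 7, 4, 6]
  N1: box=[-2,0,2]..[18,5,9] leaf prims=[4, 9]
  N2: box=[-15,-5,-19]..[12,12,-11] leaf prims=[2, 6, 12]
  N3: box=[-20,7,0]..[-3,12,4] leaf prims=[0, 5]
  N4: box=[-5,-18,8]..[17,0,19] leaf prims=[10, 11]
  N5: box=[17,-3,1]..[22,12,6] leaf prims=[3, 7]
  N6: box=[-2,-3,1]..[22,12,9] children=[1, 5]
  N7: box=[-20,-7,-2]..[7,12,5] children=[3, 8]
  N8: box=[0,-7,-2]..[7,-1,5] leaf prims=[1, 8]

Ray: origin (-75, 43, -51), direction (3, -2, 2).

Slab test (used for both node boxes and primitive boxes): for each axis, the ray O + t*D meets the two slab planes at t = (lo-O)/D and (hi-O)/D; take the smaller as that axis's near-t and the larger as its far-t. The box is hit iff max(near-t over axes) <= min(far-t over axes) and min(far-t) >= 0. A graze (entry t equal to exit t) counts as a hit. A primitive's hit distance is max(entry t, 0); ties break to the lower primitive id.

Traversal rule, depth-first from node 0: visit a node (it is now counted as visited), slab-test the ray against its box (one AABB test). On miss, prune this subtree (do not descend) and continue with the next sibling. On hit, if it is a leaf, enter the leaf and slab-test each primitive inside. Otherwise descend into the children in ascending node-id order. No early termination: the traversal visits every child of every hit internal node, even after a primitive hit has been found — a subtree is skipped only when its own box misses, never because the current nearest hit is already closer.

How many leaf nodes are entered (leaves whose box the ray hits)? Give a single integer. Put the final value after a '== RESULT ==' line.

Trace the traversal:
N0 x:[55/3,97/3] y:[31/2,61/2] z:[16,35] -> hit [55/3,61/2], descend [2, 4, 6, 7]
  N2 x:[20,29] y:[31/2,24] z:[16,20] -> hit [20,20] leaf, test {P2(miss), P6(miss), P12(miss)}
  N4 x:[70/3,92/3] y:[43/2,61/2] z:[59/2,35] -> hit [59/2,61/2] leaf, test {P10(miss), P11(miss)}
  N6 x:[73/3,97/3] y:[31/2,23] z:[26,30] -> miss, prune
  N7 x:[55/3,82/3] y:[31/2,25] z:[49/2,28] -> hit [49/2,25], descend [3, 8]
    N3 x:[55/3,24] y:[31/2,18] z:[51/2,55/2] -> miss, prune
    N8 x:[25,82/3] y:[22,25] z:[49/2,28] -> hit [25,25] leaf, test {P1(miss), P8@t=25}

order=[0, 2, 4, 6, 7, 3, 8]  |boxes|=7  |leaves|=3  hit=P8

== RESULT ==
3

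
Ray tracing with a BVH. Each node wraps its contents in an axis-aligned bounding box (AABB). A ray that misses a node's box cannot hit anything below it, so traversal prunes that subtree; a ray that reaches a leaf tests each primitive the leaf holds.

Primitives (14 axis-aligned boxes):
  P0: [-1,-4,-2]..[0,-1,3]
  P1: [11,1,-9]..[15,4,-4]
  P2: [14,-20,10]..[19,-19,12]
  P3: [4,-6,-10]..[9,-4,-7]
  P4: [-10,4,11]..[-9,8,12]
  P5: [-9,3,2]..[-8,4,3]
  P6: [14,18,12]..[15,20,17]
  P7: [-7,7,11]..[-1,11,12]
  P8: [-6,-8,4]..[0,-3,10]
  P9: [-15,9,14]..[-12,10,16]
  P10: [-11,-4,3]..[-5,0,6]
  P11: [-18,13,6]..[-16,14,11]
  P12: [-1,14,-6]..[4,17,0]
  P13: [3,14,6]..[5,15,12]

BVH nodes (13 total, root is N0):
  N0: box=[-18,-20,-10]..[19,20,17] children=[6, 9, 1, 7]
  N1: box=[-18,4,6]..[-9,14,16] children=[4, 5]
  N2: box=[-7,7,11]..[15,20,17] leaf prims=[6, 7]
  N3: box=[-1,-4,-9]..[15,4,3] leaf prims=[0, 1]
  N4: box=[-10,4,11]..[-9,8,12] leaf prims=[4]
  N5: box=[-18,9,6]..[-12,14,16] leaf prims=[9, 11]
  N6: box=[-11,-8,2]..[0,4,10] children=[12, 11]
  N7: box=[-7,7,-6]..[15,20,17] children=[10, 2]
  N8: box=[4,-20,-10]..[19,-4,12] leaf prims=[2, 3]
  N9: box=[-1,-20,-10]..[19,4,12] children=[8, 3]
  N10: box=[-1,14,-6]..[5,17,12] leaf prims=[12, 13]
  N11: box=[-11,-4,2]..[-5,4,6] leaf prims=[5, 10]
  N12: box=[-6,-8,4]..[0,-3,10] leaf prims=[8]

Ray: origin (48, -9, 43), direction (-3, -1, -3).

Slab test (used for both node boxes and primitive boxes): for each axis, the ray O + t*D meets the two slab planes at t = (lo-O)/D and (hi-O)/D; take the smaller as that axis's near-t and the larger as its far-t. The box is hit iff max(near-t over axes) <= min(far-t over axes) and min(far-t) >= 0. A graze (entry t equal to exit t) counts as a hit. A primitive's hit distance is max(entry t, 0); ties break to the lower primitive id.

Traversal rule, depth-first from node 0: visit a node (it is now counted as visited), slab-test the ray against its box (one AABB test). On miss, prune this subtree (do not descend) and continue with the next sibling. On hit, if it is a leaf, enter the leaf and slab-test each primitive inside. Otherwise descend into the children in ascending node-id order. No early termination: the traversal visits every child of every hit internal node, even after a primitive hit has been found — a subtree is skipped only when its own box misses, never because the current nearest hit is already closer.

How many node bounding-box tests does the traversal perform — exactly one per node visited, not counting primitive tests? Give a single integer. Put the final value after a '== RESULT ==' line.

Traverse from the root:
N0 x:[29/3,22] y:[-29,11] z:[26/3,53/3] -> hit [29/3,11], descend [1, 6, 7, 9]
  N1 x:[19,22] y:[-23,-13] z:[9,37/3] -> miss, prune
  N6 x:[16,59/3] y:[-13,-1] z:[11,41/3] -> miss, prune
  N7 x:[11,55/3] y:[-29,-16] z:[26/3,49/3] -> miss, prune
  N9 x:[29/3,49/3] y:[-13,11] z:[31/3,53/3] -> hit [31/3,11], descend [3, 8]
    N3 x:[11,49/3] y:[-13,-5] z:[40/3,52/3] -> miss, prune
    N8 x:[29/3,44/3] y:[-5,11] z:[31/3,53/3] -> hit [31/3,11] leaf, test {P2@t=31/3, P3(miss)}

Visited [0, 1, 6, 7, 9, 3, 8]. Tests: 7 box, 1 leaf. Nearest: P2.

== RESULT ==
7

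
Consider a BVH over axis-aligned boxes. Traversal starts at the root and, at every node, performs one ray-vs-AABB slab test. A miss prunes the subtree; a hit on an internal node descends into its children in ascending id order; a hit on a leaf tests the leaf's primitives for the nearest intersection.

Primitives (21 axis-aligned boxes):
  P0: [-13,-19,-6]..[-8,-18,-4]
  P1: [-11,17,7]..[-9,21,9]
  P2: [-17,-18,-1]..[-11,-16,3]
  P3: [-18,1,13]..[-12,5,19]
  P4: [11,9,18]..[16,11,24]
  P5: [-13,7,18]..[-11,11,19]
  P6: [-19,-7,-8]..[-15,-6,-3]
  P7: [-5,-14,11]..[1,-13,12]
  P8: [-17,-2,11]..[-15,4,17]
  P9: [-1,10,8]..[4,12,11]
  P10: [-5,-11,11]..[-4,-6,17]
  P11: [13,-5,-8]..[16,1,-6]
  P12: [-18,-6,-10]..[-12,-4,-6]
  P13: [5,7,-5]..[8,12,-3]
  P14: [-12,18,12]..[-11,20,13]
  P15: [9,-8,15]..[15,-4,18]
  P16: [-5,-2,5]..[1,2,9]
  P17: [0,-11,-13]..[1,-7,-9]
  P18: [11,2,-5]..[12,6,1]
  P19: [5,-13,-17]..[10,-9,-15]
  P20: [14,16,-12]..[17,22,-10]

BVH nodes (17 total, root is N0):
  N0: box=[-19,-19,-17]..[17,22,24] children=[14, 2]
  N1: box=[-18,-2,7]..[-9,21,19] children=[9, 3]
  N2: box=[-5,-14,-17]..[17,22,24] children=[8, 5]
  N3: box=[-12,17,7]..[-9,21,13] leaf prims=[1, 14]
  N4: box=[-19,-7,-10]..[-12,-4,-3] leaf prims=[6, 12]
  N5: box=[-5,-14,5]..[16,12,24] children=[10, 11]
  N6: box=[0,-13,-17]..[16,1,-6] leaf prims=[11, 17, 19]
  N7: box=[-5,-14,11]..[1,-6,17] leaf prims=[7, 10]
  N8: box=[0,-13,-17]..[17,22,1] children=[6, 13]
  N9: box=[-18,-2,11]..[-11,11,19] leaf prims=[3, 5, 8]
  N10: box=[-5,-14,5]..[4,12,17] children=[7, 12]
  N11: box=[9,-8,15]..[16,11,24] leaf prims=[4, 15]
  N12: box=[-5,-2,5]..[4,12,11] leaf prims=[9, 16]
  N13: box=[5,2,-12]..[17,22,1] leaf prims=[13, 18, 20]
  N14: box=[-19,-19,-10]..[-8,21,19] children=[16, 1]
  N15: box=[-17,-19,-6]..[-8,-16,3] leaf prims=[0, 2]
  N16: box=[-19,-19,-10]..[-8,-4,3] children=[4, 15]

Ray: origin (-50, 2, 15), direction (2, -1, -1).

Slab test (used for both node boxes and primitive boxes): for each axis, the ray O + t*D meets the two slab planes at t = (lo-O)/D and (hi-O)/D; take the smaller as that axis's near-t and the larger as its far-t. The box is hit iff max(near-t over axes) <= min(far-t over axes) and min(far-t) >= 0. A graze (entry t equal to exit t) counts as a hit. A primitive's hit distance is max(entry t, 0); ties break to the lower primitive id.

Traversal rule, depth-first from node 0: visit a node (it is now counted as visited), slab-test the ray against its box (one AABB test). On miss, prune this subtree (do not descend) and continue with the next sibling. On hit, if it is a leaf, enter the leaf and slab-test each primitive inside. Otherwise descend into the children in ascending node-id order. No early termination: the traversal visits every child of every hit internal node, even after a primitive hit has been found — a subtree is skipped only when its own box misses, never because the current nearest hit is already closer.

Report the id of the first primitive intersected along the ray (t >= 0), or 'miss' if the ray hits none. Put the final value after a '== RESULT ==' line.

Traverse from the root:
N0 x:[31/2,67/2] y:[-20,21] z:[-9,32] -> hit [31/2,21], descend [2, 14]
  N2 x:[45/2,67/2] y:[-20,16] z:[-9,32] -> miss, prune
  N14 x:[31/2,21] y:[-19,21] z:[-4,25] -> hit [31/2,21], descend [1, 16]
    N1 x:[16,41/2] y:[-19,4] z:[-4,8] -> miss, prune
    N16 x:[31/2,21] y:[6,21] z:[12,25] -> hit [31/2,21], descend [4, 15]
      N4 x:[31/2,19] y:[6,9] z:[18,25] -> miss, prune
      N15 x:[33/2,21] y:[18,21] z:[12,21] -> hit [18,21] leaf, test {P0@t=20, P2(miss)}

Visited [0, 2, 14, 1, 16, 4, 15]. Tests: 7 box, 1 leaf. Nearest: P0.

== RESULT ==
0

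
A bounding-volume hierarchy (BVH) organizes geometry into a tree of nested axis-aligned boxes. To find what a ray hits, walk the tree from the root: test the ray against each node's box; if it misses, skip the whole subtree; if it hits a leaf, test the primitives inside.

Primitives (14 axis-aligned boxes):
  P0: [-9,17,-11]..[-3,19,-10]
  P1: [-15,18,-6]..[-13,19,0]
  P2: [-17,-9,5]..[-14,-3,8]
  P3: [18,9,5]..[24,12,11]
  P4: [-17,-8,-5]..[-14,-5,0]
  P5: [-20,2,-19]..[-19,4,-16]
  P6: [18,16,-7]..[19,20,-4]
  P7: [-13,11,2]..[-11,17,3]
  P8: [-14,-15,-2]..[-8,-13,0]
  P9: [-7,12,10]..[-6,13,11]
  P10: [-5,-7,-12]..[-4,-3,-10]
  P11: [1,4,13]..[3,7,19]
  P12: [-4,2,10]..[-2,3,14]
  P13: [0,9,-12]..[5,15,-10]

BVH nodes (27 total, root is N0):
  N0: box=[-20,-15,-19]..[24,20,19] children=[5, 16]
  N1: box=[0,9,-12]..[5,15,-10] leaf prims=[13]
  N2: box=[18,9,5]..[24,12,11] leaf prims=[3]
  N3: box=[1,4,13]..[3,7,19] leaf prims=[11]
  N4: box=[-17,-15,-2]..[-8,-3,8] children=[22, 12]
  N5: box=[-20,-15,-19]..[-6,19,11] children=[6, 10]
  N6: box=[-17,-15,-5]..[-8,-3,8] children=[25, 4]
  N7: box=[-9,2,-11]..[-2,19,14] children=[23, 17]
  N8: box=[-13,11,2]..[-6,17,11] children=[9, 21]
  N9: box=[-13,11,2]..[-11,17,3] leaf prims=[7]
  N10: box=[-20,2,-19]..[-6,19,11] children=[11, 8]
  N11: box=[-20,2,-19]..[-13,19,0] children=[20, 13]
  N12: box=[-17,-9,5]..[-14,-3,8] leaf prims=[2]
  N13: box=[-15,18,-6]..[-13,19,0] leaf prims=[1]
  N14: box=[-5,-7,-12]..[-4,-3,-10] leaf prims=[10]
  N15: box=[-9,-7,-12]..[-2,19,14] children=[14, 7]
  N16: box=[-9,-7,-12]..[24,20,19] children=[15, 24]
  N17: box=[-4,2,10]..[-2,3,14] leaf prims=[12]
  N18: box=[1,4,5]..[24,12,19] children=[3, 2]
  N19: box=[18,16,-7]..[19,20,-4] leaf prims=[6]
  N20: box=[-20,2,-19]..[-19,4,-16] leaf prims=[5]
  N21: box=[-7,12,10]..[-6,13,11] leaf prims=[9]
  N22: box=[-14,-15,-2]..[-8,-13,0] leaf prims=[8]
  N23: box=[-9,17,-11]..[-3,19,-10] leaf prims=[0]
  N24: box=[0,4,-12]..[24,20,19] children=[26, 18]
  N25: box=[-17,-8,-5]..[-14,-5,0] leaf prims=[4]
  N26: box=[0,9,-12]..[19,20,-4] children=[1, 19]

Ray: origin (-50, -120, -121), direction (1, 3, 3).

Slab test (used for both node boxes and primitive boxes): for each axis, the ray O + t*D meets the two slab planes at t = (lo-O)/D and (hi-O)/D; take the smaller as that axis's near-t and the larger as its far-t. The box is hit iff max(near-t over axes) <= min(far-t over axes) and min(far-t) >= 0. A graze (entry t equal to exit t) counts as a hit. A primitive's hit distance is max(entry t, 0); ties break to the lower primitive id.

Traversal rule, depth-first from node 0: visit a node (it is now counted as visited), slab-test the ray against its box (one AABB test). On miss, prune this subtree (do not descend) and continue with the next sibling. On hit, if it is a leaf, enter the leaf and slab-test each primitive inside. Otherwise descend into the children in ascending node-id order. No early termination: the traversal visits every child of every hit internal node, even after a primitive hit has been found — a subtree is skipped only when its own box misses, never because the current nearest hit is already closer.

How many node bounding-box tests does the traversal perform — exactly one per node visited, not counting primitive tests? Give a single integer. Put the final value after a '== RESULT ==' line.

Trace the traversal:
N0 x:[30,74] y:[35,140/3] z:[34,140/3] -> hit [35,140/3], descend [5, 16]
  N5 x:[30,44] y:[35,139/3] z:[34,44] -> hit [35,44], descend [6, 10]
    N6 x:[33,42] y:[35,39] z:[116/3,43] -> hit [116/3,39], descend [4, 25]
      N4 x:[33,42] y:[35,39] z:[119/3,43] -> miss, prune
      N25 x:[33,36] y:[112/3,115/3] z:[116/3,121/3] -> miss, prune
    N10 x:[30,44] y:[122/3,139/3] z:[34,44] -> hit [122/3,44], descend [8, 11]
      N8 x:[37,44] y:[131/3,137/3] z:[41,44] -> hit [131/3,44], descend [9, 21]
        N9 x:[37,39] y:[131/3,137/3] z:[41,124/3] -> miss, prune
        N21 x:[43,44] y:[44,133/3] z:[131/3,44] -> hit [44,44] leaf, test {P9@t=44}
      N11 x:[30,37] y:[122/3,139/3] z:[34,121/3] -> miss, prune
  N16 x:[41,74] y:[113/3,140/3] z:[109/3,140/3] -> hit [41,140/3], descend [15, 24]
    N15 x:[41,48] y:[113/3,139/3] z:[109/3,45] -> hit [41,45], descend [7, 14]
      N7 x:[41,48] y:[122/3,139/3] z:[110/3,45] -> hit [41,45], descend [17, 23]
        N17 x:[46,48] y:[122/3,41] z:[131/3,45] -> miss, prune
        N23 x:[41,47] y:[137/3,139/3] z:[110/3,37] -> miss, prune
      N14 x:[45,46] y:[113/3,39] z:[109/3,37] -> miss, prune
    N24 x:[50,74] y:[124/3,140/3] z:[109/3,140/3] -> miss, prune

Visited [0, 5, 6, 4, 25, 10, 8, 9, 21, 11, 16, 15, 7, 17, 23, 14, 24]. Tests: 17 box, 1 leaf. Nearest: P9.

== RESULT ==
17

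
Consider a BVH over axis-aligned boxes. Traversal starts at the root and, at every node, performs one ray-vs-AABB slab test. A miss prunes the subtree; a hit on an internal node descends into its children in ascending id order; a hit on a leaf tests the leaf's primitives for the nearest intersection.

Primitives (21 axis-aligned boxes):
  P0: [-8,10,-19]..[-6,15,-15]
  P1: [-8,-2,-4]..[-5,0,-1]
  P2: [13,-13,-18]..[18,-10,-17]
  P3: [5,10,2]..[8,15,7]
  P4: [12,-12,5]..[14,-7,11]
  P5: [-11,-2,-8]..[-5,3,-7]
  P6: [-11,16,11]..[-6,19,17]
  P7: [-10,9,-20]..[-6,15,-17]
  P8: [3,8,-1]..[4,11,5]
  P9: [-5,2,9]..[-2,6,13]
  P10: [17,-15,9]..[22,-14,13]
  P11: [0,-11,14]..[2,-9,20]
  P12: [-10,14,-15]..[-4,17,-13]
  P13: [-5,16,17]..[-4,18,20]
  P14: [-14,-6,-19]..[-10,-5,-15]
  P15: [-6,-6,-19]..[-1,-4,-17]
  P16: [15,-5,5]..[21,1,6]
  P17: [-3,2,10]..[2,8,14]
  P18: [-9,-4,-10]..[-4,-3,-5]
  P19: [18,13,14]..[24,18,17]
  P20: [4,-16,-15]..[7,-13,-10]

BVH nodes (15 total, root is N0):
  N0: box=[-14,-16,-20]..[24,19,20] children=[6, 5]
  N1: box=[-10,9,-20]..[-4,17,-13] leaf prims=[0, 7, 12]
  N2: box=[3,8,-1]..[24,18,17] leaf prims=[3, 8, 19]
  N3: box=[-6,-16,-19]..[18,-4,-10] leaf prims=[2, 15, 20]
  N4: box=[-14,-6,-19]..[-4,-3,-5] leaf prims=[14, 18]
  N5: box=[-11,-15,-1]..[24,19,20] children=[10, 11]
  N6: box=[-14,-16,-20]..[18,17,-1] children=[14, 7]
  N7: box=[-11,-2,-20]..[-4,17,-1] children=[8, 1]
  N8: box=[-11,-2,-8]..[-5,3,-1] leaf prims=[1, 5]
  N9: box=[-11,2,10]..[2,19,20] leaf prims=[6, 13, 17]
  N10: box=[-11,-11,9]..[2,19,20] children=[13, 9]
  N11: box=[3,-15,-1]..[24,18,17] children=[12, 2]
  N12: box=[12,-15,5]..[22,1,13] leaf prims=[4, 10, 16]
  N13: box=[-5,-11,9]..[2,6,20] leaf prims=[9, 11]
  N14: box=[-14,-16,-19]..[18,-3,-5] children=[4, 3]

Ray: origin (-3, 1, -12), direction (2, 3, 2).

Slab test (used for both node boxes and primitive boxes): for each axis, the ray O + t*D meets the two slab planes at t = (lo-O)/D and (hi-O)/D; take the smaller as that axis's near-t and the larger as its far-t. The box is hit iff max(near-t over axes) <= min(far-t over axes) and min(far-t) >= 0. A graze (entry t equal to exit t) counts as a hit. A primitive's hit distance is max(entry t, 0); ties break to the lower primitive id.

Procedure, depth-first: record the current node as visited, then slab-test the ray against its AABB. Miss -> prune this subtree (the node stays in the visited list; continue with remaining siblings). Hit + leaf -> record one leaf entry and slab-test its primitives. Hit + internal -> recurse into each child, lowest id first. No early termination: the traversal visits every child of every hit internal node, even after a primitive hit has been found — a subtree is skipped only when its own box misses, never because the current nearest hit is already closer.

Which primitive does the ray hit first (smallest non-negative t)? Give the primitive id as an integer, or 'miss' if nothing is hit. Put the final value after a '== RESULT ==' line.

Trace the traversal:
N0 x:[-11/2,27/2] y:[-17/3,6] z:[-4,16] -> hit [-4,6], descend [5, 6]
  N5 x:[-4,27/2] y:[-16/3,6] z:[11/2,16] -> hit [11/2,6], descend [10, 11]
    N10 x:[-4,5/2] y:[-4,6] z:[21/2,16] -> miss, prune
    N11 x:[3,27/2] y:[-16/3,17/3] z:[11/2,29/2] -> hit [11/2,17/3], descend [2, 12]
      N2 x:[3,27/2] y:[7/3,17/3] z:[11/2,29/2] -> hit [11/2,17/3] leaf, test {P3(miss), P8(miss), P19(miss)}
      N12 x:[15/2,25/2] y:[-16/3,0] z:[17/2,25/2] -> miss, prune
  N6 x:[-11/2,21/2] y:[-17/3,16/3] z:[-4,11/2] -> hit [-4,16/3], descend [7, 14]
    N7 x:[-4,-1/2] y:[-1,16/3] z:[-4,11/2] -> miss, prune
    N14 x:[-11/2,21/2] y:[-17/3,-4/3] z:[-7/2,7/2] -> miss, prune

order=[0, 5, 10, 11, 2, 12, 6, 7, 14]  |boxes|=9  |leaves|=1  hit=miss

== RESULT ==
miss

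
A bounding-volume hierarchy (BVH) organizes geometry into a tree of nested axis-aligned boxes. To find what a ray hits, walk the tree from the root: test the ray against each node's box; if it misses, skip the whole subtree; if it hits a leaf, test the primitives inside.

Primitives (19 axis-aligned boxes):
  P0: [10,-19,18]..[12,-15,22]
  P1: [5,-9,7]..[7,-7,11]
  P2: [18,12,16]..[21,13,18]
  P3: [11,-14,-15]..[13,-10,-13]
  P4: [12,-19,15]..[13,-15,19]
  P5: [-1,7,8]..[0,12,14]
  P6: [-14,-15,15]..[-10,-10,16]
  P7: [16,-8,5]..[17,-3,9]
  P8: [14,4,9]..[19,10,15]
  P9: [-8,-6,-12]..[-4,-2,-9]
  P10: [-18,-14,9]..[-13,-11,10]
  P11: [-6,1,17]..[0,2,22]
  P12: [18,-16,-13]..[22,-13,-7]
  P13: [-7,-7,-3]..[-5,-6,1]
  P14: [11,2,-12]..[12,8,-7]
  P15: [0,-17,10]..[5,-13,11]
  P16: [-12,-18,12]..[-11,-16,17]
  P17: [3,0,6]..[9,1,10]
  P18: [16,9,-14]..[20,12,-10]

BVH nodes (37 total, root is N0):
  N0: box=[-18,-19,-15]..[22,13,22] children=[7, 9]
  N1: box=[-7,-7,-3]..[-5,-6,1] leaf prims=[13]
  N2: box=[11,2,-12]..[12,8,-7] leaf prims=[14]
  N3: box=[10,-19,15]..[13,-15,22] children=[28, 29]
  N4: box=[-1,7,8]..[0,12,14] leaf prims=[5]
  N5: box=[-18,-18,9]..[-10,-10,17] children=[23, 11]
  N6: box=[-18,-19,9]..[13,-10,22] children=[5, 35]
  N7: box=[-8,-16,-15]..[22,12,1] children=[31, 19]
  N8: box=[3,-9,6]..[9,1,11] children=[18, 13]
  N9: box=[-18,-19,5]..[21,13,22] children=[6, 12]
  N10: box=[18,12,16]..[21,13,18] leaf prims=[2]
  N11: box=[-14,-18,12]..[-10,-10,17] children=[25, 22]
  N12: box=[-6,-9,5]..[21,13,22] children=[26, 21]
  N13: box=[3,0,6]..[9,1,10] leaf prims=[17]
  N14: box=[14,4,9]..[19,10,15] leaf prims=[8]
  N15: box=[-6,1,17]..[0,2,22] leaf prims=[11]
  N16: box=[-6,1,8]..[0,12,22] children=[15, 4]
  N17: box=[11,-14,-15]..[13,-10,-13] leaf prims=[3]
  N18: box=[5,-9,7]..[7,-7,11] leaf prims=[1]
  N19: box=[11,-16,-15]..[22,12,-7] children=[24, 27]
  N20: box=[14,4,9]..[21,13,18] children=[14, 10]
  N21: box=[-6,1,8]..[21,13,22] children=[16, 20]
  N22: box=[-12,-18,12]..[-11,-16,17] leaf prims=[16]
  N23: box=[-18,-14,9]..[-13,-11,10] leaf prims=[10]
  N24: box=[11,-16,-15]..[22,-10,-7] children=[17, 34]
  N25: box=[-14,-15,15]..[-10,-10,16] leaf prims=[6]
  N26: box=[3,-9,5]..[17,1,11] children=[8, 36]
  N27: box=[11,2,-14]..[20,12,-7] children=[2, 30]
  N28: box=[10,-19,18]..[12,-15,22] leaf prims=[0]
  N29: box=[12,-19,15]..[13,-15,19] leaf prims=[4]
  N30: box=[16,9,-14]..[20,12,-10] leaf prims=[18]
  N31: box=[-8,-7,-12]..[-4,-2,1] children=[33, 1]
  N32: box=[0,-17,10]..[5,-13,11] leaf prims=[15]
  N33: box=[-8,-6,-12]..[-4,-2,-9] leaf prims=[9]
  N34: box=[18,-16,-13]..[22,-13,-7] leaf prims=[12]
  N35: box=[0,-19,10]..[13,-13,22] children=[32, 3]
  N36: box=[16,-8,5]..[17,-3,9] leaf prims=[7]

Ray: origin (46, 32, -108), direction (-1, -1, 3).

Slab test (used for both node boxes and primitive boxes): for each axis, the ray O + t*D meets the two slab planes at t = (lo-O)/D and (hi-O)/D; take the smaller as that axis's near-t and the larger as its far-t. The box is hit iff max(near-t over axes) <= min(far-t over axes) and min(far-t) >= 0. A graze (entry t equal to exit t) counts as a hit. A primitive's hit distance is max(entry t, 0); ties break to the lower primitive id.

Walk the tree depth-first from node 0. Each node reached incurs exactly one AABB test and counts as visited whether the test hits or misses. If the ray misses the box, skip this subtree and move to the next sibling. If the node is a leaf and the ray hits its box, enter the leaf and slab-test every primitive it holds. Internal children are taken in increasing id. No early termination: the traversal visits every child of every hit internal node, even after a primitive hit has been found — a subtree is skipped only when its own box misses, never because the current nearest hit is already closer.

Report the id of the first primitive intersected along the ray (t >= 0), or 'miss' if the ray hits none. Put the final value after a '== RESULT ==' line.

Traverse from the root:
N0 x:[24,64] y:[19,51] z:[31,130/3] -> hit [31,130/3], descend [7, 9]
  N7 x:[24,54] y:[20,48] z:[31,109/3] -> hit [31,109/3], descend [19, 31]
    N19 x:[24,35] y:[20,48] z:[31,101/3] -> hit [31,101/3], descend [24, 27]
      N24 x:[24,35] y:[42,48] z:[31,101/3] -> miss, prune
      N27 x:[26,35] y:[20,30] z:[94/3,101/3] -> miss, prune
    N31 x:[50,54] y:[34,39] z:[32,109/3] -> miss, prune
  N9 x:[25,64] y:[19,51] z:[113/3,130/3] -> hit [113/3,130/3], descend [6, 12]
    N6 x:[33,64] y:[42,51] z:[39,130/3] -> hit [42,130/3], descend [5, 35]
      N5 x:[56,64] y:[42,50] z:[39,125/3] -> miss, prune
      N35 x:[33,46] y:[45,51] z:[118/3,130/3] -> miss, prune
    N12 x:[25,52] y:[19,41] z:[113/3,130/3] -> hit [113/3,41], descend [21, 26]
      N21 x:[25,52] y:[19,31] z:[116/3,130/3] -> miss, prune
      N26 x:[29,43] y:[31,41] z:[113/3,119/3] -> hit [113/3,119/3], descend [8, 36]
        N8 x:[37,43] y:[31,41] z:[38,119/3] -> hit [38,119/3], descend [13, 18]
          N13 x:[37,43] y:[31,32] z:[38,118/3] -> miss, prune
          N18 x:[39,41] y:[39,41] z:[115/3,119/3] -> hit [39,119/3] leaf, test {P1@t=39}
        N36 x:[29,30] y:[35,40] z:[113/3,39] -> miss, prune

17 AABB tests over nodes [0, 7, 19, 24, 27, 31, 9, 6, 5, 35, 12, 21, 26, 8, 13, 18, 36]; 1 leaf entered; closest P1.

== RESULT ==
1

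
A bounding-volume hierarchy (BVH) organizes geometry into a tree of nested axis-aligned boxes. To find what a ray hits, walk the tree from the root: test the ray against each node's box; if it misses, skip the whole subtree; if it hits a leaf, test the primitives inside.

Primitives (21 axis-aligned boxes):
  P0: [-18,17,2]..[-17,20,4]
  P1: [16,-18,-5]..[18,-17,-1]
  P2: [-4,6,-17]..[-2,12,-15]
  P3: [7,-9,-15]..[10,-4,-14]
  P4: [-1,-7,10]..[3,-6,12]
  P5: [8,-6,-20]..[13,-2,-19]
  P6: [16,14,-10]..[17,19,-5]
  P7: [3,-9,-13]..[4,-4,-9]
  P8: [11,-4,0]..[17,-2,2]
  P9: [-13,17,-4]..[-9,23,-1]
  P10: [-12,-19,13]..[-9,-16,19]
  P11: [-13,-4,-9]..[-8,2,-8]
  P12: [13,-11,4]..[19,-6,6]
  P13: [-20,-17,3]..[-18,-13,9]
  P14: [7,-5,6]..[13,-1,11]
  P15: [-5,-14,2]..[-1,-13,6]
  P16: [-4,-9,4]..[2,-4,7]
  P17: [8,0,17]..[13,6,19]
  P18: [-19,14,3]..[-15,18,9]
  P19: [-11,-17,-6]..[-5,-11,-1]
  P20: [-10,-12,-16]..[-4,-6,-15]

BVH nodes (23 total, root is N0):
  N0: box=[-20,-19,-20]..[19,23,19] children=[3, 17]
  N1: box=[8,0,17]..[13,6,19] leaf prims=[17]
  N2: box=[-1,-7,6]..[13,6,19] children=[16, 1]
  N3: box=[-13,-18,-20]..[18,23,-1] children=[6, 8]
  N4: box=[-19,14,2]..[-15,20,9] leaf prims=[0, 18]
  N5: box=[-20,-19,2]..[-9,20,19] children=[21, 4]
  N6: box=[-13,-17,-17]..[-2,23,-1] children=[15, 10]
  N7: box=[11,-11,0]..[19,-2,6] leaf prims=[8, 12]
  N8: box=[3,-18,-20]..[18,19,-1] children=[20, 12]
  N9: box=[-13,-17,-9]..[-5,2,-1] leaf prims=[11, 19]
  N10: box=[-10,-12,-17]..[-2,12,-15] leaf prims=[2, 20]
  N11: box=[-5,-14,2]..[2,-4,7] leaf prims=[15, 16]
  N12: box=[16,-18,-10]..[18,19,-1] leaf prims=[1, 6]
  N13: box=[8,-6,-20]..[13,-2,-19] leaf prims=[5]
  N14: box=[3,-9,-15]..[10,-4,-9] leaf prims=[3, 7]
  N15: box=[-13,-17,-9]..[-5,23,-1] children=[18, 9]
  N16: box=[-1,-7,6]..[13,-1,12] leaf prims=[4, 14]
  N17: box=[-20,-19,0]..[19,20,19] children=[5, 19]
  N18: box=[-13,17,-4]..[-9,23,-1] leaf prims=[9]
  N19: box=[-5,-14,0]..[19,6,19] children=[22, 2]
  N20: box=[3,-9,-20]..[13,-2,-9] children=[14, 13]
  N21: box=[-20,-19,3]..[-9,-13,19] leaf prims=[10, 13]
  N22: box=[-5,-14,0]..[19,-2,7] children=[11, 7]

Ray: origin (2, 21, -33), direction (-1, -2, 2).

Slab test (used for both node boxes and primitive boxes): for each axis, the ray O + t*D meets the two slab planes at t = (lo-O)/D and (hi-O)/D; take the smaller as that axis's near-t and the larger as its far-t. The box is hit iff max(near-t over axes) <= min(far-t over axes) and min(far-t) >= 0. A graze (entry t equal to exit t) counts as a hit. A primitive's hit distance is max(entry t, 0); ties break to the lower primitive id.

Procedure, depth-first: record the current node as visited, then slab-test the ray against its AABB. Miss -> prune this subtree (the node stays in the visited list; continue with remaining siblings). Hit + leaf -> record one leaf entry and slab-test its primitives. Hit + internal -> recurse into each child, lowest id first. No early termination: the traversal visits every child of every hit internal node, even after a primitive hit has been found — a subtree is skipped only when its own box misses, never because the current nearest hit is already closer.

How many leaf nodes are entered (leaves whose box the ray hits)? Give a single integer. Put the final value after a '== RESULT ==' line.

Walk:
N0 x:[-17,22] y:[-1,20] z:[13/2,26] -> hit [13/2,20], descend [3, 17]
  N3 x:[-16,15] y:[-1,39/2] z:[13/2,16] -> hit [13/2,15], descend [6, 8]
    N6 x:[4,15] y:[-1,19] z:[8,16] -> hit [8,15], descend [10, 15]
      N10 x:[4,12] y:[9/2,33/2] z:[8,9] -> hit [8,9] leaf, test {P2(miss), P20(miss)}
      N15 x:[7,15] y:[-1,19] z:[12,16] -> hit [12,15], descend [9, 18]
        N9 x:[7,15] y:[19/2,19] z:[12,16] -> hit [12,15] leaf, test {P11@t=12, P19(miss)}
        N18 x:[11,15] y:[-1,2] z:[29/2,16] -> miss, prune
    N8 x:[-16,-1] y:[1,39/2] z:[13/2,16] -> miss, prune
  N17 x:[-17,22] y:[1/2,20] z:[33/2,26] -> hit [33/2,20], descend [5, 19]
    N5 x:[11,22] y:[1/2,20] z:[35/2,26] -> hit [35/2,20], descend [4, 21]
      N4 x:[17,21] y:[1/2,7/2] z:[35/2,21] -> miss, prune
      N21 x:[11,22] y:[17,20] z:[18,26] -> hit [18,20] leaf, test {P10(miss), P13(miss)}
    N19 x:[-17,7] y:[15/2,35/2] z:[33/2,26] -> miss, prune

Visited [0, 3, 6, 10, 15, 9, 18, 8, 17, 5, 4, 21, 19]. Tests: 13 box, 3 leaf. Nearest: P11.

== RESULT ==
3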